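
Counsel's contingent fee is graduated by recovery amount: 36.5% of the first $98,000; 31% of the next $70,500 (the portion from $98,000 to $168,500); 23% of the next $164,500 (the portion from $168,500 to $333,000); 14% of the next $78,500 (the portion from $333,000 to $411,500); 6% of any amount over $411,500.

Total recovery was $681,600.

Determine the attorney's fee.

$122,656.00

First $98,000 at 36.5% = $35,770.00
Next $70,500 at 31% = $21,855.00
Next $164,500 at 23% = $37,835.00
Next $78,500 at 14% = $10,990.00
Remaining $270,100 at 6% = $16,206.00
Fee: $35,770.00 + $21,855.00 + $37,835.00 + $10,990.00 + $16,206.00 = $122,656.00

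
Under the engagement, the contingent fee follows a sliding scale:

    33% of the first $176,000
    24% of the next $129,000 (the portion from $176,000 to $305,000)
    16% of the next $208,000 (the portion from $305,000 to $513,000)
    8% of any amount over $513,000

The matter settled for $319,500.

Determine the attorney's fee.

$91,360.00

First $176,000 at 33% = $58,080.00
Next $129,000 at 24% = $30,960.00
Remaining $14,500 at 16% = $2,320.00
Fee: $58,080.00 + $30,960.00 + $2,320.00 = $91,360.00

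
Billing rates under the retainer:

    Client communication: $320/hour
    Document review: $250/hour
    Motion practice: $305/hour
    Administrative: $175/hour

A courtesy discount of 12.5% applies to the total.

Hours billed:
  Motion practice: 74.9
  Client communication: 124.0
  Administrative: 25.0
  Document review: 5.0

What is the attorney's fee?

Client communication: 124.0 × $320 = $39,680.00
Document review: 5.0 × $250 = $1,250.00
Motion practice: 74.9 × $305 = $22,844.50
Administrative: 25.0 × $175 = $4,375.00
Subtotal: $68,149.50
Less 12.5% discount: −$8,518.69
Total: $68,149.50 − $8,518.69 = $59,630.81

$59,630.81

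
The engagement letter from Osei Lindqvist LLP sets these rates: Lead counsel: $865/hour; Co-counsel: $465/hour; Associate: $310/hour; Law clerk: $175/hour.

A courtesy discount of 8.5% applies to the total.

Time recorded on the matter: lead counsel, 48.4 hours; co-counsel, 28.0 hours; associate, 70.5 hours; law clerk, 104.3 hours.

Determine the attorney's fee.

$86,919.05

Lead counsel: 48.4 × $865 = $41,866.00
Co-counsel: 28.0 × $465 = $13,020.00
Associate: 70.5 × $310 = $21,855.00
Law clerk: 104.3 × $175 = $18,252.50
Subtotal: $94,993.50
Less 8.5% discount: −$8,074.45
Total: $94,993.50 − $8,074.45 = $86,919.05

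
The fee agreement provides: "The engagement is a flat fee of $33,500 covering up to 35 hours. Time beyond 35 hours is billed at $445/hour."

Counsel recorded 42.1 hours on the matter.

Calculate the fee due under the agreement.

Flat fee: $33,500.00
Excess hours: 42.1 − 35 = 7.1
Overrun: 7.1 × $445 = $3,159.50
Total: $33,500.00 + $3,159.50 = $36,659.50

$36,659.50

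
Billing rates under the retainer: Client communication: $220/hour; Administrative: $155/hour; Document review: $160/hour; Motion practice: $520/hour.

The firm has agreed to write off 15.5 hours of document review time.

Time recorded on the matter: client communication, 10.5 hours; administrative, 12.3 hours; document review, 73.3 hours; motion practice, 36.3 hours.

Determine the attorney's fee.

$32,340.50

Client communication: 10.5 × $220 = $2,310.00
Administrative: 12.3 × $155 = $1,906.50
Document review: 73.3 × $160 = $11,728.00
Motion practice: 36.3 × $520 = $18,876.00
Subtotal: $34,820.50
Write-off: 15.5 × $160 = $2,480.00
Total: $34,820.50 − $2,480.00 = $32,340.50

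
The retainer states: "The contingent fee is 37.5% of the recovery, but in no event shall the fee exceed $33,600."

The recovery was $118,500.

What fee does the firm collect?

37.5% of $118,500 = $44,437.50
That exceeds the $33,600 cap, so the fee is capped at $33,600.

$33,600.00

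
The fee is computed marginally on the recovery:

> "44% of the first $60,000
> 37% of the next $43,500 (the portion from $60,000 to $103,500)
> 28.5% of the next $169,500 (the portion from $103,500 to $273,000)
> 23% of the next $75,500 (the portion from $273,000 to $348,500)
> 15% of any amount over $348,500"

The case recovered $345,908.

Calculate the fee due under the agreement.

$107,571.34

First $60,000 at 44% = $26,400.00
Next $43,500 at 37% = $16,095.00
Next $169,500 at 28.5% = $48,307.50
Remaining $72,908 at 23% = $16,768.84
Fee: $26,400.00 + $16,095.00 + $48,307.50 + $16,768.84 = $107,571.34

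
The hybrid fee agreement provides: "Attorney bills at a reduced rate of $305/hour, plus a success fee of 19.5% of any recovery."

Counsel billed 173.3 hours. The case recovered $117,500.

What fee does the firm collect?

$75,769.00

Hourly: 173.3 × $305 = $52,856.50
Success fee: 19.5% of $117,500 = $22,912.50
Total: $52,856.50 + $22,912.50 = $75,769.00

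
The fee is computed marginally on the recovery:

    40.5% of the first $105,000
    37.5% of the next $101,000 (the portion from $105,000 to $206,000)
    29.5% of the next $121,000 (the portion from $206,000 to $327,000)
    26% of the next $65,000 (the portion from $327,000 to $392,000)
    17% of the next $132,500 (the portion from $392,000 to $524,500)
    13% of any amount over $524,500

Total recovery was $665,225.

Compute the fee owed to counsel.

First $105,000 at 40.5% = $42,525.00
Next $101,000 at 37.5% = $37,875.00
Next $121,000 at 29.5% = $35,695.00
Next $65,000 at 26% = $16,900.00
Next $132,500 at 17% = $22,525.00
Remaining $140,725 at 13% = $18,294.25
Fee: $42,525.00 + $37,875.00 + $35,695.00 + $16,900.00 + $22,525.00 + $18,294.25 = $173,814.25

$173,814.25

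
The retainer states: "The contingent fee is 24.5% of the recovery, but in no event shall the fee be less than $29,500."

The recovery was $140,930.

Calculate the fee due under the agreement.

$34,527.85

24.5% of $140,930 = $34,527.85
That exceeds the $29,500 minimum.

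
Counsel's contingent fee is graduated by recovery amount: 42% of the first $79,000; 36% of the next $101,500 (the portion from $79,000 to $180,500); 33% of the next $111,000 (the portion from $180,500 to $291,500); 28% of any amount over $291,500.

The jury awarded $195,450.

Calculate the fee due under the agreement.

First $79,000 at 42% = $33,180.00
Next $101,500 at 36% = $36,540.00
Remaining $14,950 at 33% = $4,933.50
Fee: $33,180.00 + $36,540.00 + $4,933.50 = $74,653.50

$74,653.50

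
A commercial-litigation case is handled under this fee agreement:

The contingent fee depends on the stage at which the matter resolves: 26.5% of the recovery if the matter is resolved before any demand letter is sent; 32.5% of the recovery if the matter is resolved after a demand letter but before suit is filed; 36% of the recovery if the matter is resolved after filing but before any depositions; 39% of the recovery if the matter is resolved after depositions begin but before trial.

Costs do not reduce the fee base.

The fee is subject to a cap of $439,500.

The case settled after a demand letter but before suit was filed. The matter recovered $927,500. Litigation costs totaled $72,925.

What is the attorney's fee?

$301,437.50

Fee base is the gross recovery, $927,500; costs are reimbursed separately.
The matter settled after a demand letter but before suit was filed, so the 32.5% rate applies.
$927,500 × 32.5% = $301,437.50
$301,437.50 is under the $439,500 cap.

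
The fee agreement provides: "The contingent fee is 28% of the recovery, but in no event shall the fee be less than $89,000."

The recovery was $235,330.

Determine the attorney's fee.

28% of $235,330 = $65,892.40
That is below the $89,000 minimum, so the minimum applies.

$89,000.00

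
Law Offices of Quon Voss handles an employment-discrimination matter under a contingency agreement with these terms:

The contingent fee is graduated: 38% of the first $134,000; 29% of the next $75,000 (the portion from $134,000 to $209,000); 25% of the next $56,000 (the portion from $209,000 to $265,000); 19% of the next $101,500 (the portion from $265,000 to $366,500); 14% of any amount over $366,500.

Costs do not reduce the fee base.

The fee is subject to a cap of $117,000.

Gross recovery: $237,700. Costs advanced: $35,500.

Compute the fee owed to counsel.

Fee base is the gross recovery, $237,700; costs are reimbursed separately.
First $134,000 at 38% = $50,920.00
Next $75,000 at 29% = $21,750.00
Remaining $28,700 at 25% = $7,175.00
Fee: $50,920.00 + $21,750.00 + $7,175.00 = $79,845.00
$79,845.00 is under the $117,000 cap.

$79,845.00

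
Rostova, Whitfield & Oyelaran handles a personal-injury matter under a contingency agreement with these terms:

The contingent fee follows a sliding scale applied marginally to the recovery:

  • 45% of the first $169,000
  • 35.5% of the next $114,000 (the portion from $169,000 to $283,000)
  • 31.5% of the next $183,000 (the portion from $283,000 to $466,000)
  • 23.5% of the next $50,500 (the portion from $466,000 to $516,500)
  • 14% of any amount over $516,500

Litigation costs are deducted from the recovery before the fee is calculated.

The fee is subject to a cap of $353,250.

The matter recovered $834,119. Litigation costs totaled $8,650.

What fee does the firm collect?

Fee base (net of costs): $834,119 − $8,650 = $825,469
First $169,000 at 45% = $76,050.00
Next $114,000 at 35.5% = $40,470.00
Next $183,000 at 31.5% = $57,645.00
Next $50,500 at 23.5% = $11,867.50
Remaining $308,969 at 14% = $43,255.66
Fee: $76,050.00 + $40,470.00 + $57,645.00 + $11,867.50 + $43,255.66 = $229,288.16
$229,288.16 is under the $353,250 cap.

$229,288.16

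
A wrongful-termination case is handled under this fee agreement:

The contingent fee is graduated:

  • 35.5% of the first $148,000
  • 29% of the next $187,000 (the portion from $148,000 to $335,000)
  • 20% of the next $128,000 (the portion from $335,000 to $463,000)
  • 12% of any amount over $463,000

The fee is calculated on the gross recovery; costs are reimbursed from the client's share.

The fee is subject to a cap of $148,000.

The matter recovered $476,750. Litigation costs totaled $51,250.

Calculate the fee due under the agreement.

Fee base is the gross recovery, $476,750; costs are reimbursed separately.
First $148,000 at 35.5% = $52,540.00
Next $187,000 at 29% = $54,230.00
Next $128,000 at 20% = $25,600.00
Remaining $13,750 at 12% = $1,650.00
Fee: $52,540.00 + $54,230.00 + $25,600.00 + $1,650.00 = $134,020.00
$134,020.00 is under the $148,000 cap.

$134,020.00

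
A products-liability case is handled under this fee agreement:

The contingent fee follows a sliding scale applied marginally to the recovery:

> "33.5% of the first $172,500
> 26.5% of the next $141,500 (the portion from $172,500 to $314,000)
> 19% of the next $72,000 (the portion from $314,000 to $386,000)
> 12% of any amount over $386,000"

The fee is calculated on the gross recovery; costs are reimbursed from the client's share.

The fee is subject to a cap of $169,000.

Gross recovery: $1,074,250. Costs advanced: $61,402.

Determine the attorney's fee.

Fee base is the gross recovery, $1,074,250; costs are reimbursed separately.
First $172,500 at 33.5% = $57,787.50
Next $141,500 at 26.5% = $37,497.50
Next $72,000 at 19% = $13,680.00
Remaining $688,250 at 12% = $82,590.00
Fee: $57,787.50 + $37,497.50 + $13,680.00 + $82,590.00 = $191,555.00
$191,555.00 exceeds the $169,000 cap, so the fee is capped at $169,000.00.

$169,000.00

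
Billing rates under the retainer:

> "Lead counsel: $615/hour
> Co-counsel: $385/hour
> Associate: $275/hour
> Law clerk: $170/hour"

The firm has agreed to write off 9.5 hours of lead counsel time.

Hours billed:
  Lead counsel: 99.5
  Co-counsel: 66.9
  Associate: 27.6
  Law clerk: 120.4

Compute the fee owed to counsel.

Lead counsel: 99.5 × $615 = $61,192.50
Co-counsel: 66.9 × $385 = $25,756.50
Associate: 27.6 × $275 = $7,590.00
Law clerk: 120.4 × $170 = $20,468.00
Subtotal: $115,007.00
Write-off: 9.5 × $615 = $5,842.50
Total: $115,007.00 − $5,842.50 = $109,164.50

$109,164.50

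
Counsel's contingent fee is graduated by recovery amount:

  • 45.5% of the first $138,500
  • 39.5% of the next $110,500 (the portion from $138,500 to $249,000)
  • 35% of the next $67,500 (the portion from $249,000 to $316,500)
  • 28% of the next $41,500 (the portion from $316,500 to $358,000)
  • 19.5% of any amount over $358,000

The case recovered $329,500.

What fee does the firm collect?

First $138,500 at 45.5% = $63,017.50
Next $110,500 at 39.5% = $43,647.50
Next $67,500 at 35% = $23,625.00
Remaining $13,000 at 28% = $3,640.00
Fee: $63,017.50 + $43,647.50 + $23,625.00 + $3,640.00 = $133,930.00

$133,930.00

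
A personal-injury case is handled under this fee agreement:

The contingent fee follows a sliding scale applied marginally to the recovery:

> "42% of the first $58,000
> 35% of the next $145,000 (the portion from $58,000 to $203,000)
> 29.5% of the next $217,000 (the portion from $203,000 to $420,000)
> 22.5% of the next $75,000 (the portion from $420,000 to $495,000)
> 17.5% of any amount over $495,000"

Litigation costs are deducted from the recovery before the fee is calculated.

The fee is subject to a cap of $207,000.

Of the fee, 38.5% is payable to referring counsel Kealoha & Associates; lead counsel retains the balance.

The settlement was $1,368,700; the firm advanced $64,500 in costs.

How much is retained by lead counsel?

$127,305.00

Fee base (net of costs): $1,368,700 − $64,500 = $1,304,200
First $58,000 at 42% = $24,360.00
Next $145,000 at 35% = $50,750.00
Next $217,000 at 29.5% = $64,015.00
Next $75,000 at 22.5% = $16,875.00
Remaining $809,200 at 17.5% = $141,610.00
Fee: $24,360.00 + $50,750.00 + $64,015.00 + $16,875.00 + $141,610.00 = $297,610.00
$297,610.00 exceeds the $207,000 cap, so the fee is capped at $207,000.00.
Referral share: 38.5% of $207,000.00 = $79,695.00; lead counsel retains $207,000.00 − $79,695.00 = $127,305.00.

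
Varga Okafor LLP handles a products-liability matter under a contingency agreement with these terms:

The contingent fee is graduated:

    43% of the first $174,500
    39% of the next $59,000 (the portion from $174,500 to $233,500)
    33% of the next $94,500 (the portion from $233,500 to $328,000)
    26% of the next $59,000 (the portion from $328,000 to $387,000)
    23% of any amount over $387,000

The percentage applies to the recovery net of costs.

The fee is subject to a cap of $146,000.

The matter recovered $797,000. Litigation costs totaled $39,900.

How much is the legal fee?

Fee base (net of costs): $797,000 − $39,900 = $757,100
First $174,500 at 43% = $75,035.00
Next $59,000 at 39% = $23,010.00
Next $94,500 at 33% = $31,185.00
Next $59,000 at 26% = $15,340.00
Remaining $370,100 at 23% = $85,123.00
Fee: $75,035.00 + $23,010.00 + $31,185.00 + $15,340.00 + $85,123.00 = $229,693.00
$229,693.00 exceeds the $146,000 cap, so the fee is capped at $146,000.00.

$146,000.00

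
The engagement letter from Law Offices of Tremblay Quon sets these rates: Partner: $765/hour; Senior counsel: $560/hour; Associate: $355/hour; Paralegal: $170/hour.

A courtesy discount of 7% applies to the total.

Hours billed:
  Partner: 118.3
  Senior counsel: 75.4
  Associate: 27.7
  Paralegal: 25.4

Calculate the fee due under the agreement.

Partner: 118.3 × $765 = $90,499.50
Senior counsel: 75.4 × $560 = $42,224.00
Associate: 27.7 × $355 = $9,833.50
Paralegal: 25.4 × $170 = $4,318.00
Subtotal: $146,875.00
Less 7% discount: −$10,281.25
Total: $146,875.00 − $10,281.25 = $136,593.75

$136,593.75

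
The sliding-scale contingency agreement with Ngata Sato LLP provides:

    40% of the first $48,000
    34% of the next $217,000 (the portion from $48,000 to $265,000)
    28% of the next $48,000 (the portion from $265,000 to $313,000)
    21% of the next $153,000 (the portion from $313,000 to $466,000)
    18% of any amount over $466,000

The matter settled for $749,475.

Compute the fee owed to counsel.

$189,575.50

First $48,000 at 40% = $19,200.00
Next $217,000 at 34% = $73,780.00
Next $48,000 at 28% = $13,440.00
Next $153,000 at 21% = $32,130.00
Remaining $283,475 at 18% = $51,025.50
Fee: $19,200.00 + $73,780.00 + $13,440.00 + $32,130.00 + $51,025.50 = $189,575.50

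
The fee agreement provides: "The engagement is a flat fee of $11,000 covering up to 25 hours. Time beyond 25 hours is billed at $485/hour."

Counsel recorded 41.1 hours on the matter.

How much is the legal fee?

$18,808.50

Flat fee: $11,000.00
Excess hours: 41.1 − 25 = 16.1
Overrun: 16.1 × $485 = $7,808.50
Total: $11,000.00 + $7,808.50 = $18,808.50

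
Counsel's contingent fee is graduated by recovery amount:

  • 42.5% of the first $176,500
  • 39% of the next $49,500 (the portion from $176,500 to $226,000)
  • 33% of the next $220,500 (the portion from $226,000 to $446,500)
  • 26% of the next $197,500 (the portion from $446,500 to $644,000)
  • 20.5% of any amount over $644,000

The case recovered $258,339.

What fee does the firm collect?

First $176,500 at 42.5% = $75,012.50
Next $49,500 at 39% = $19,305.00
Remaining $32,339 at 33% = $10,671.87
Fee: $75,012.50 + $19,305.00 + $10,671.87 = $104,989.37

$104,989.37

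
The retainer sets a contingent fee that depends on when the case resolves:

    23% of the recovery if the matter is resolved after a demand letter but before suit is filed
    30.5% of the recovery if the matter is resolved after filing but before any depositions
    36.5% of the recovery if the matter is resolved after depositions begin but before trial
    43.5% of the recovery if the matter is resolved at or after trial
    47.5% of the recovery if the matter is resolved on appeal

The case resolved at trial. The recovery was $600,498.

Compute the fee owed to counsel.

$261,216.63

The matter resolved at trial, so the 43.5% rate applies.
$600,498 × 43.5% = $261,216.63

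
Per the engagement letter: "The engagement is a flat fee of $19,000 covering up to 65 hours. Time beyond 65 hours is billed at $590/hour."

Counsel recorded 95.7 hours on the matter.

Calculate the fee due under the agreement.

$37,113.00

Flat fee: $19,000.00
Excess hours: 95.7 − 65 = 30.7
Overrun: 30.7 × $590 = $18,113.00
Total: $19,000.00 + $18,113.00 = $37,113.00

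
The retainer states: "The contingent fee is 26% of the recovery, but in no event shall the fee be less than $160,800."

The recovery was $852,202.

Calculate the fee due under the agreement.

$221,572.52

26% of $852,202 = $221,572.52
That exceeds the $160,800 minimum.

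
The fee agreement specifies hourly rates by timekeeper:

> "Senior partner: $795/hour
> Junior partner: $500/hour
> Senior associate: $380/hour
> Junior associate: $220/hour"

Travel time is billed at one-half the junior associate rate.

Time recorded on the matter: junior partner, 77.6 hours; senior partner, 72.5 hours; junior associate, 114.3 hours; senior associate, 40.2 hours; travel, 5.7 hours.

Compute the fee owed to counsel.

$137,486.50

Senior partner: 72.5 × $795 = $57,637.50
Junior partner: 77.6 × $500 = $38,800.00
Senior associate: 40.2 × $380 = $15,276.00
Junior associate: 114.3 × $220 = $25,146.00
Subtotal: $57,637.50 + $38,800.00 + $15,276.00 + $25,146.00 = $136,859.50
Travel: 5.7 × ($220 ÷ 2) = 5.7 × $110.00 = $627.00
Total: $136,859.50 + $627.00 = $137,486.50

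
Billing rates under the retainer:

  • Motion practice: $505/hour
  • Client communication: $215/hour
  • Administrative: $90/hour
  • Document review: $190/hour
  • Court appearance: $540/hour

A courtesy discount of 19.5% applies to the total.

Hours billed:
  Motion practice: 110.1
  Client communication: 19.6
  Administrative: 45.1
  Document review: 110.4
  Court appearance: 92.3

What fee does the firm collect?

$108,426.66

Motion practice: 110.1 × $505 = $55,600.50
Client communication: 19.6 × $215 = $4,214.00
Administrative: 45.1 × $90 = $4,059.00
Document review: 110.4 × $190 = $20,976.00
Court appearance: 92.3 × $540 = $49,842.00
Subtotal: $134,691.50
Less 19.5% discount: −$26,264.84
Total: $134,691.50 − $26,264.84 = $108,426.66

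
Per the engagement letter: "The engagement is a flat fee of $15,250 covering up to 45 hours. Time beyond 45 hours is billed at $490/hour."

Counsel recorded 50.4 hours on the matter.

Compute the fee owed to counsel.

$17,896.00

Flat fee: $15,250.00
Excess hours: 50.4 − 45 = 5.4
Overrun: 5.4 × $490 = $2,646.00
Total: $15,250.00 + $2,646.00 = $17,896.00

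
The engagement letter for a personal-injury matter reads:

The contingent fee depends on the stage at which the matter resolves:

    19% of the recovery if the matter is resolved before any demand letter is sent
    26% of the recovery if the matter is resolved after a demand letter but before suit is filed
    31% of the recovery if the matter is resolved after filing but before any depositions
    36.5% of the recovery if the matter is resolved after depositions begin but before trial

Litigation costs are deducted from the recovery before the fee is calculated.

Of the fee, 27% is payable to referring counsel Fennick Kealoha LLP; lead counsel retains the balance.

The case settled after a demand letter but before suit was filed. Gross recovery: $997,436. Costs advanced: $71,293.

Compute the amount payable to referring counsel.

Fee base (net of costs): $997,436 − $71,293 = $926,143
The matter settled after a demand letter but before suit was filed, so the 26% rate applies.
$926,143 × 26% = $240,797.18
Referral share: 27% of $240,797.18 = $65,015.24; lead counsel retains $240,797.18 − $65,015.24 = $175,781.94.

$65,015.24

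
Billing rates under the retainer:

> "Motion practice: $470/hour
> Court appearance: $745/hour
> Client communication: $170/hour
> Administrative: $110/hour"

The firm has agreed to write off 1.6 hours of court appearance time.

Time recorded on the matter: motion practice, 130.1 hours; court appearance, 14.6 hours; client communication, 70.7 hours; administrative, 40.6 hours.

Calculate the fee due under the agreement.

$87,317.00

Motion practice: 130.1 × $470 = $61,147.00
Court appearance: 14.6 × $745 = $10,877.00
Client communication: 70.7 × $170 = $12,019.00
Administrative: 40.6 × $110 = $4,466.00
Subtotal: $88,509.00
Write-off: 1.6 × $745 = $1,192.00
Total: $88,509.00 − $1,192.00 = $87,317.00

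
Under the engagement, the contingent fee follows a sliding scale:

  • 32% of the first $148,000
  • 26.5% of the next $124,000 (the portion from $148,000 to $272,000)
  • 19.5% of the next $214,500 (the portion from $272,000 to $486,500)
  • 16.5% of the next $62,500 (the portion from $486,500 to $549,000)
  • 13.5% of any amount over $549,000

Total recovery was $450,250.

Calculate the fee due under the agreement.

$114,978.75

First $148,000 at 32% = $47,360.00
Next $124,000 at 26.5% = $32,860.00
Remaining $178,250 at 19.5% = $34,758.75
Fee: $47,360.00 + $32,860.00 + $34,758.75 = $114,978.75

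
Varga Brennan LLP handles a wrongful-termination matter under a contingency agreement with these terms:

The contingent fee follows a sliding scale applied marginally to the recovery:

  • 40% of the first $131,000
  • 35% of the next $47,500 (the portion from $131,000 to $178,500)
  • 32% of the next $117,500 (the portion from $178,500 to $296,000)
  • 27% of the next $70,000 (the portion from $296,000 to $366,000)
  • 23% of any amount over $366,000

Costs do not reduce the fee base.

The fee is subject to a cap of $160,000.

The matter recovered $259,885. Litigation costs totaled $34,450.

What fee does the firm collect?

Fee base is the gross recovery, $259,885; costs are reimbursed separately.
First $131,000 at 40% = $52,400.00
Next $47,500 at 35% = $16,625.00
Remaining $81,385 at 32% = $26,043.20
Fee: $52,400.00 + $16,625.00 + $26,043.20 = $95,068.20
$95,068.20 is under the $160,000 cap.

$95,068.20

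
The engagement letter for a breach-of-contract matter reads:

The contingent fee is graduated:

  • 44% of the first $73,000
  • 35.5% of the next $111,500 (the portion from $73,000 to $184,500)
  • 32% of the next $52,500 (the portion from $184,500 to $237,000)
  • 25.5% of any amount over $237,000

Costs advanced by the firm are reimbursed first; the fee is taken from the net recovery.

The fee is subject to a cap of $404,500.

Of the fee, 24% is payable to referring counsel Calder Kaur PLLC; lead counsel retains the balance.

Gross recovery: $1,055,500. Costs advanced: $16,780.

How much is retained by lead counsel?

Fee base (net of costs): $1,055,500 − $16,780 = $1,038,720
First $73,000 at 44% = $32,120.00
Next $111,500 at 35.5% = $39,582.50
Next $52,500 at 32% = $16,800.00
Remaining $801,720 at 25.5% = $204,438.60
Fee: $32,120.00 + $39,582.50 + $16,800.00 + $204,438.60 = $292,941.10
$292,941.10 is under the $404,500 cap.
Referral share: 24% of $292,941.10 = $70,305.86; lead counsel retains $292,941.10 − $70,305.86 = $222,635.24.

$222,635.24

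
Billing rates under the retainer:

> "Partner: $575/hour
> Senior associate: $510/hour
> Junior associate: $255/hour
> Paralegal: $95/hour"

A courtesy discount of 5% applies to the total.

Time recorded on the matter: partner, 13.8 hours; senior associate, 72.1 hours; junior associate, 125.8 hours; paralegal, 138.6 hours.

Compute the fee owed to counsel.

Partner: 13.8 × $575 = $7,935.00
Senior associate: 72.1 × $510 = $36,771.00
Junior associate: 125.8 × $255 = $32,079.00
Paralegal: 138.6 × $95 = $13,167.00
Subtotal: $89,952.00
Less 5% discount: −$4,497.60
Total: $89,952.00 − $4,497.60 = $85,454.40

$85,454.40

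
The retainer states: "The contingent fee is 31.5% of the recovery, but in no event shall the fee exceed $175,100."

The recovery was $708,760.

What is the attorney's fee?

31.5% of $708,760 = $223,259.40
That exceeds the $175,100 cap, so the fee is capped at $175,100.

$175,100.00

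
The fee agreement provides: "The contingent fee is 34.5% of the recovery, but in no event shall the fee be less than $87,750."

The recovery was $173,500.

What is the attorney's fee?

34.5% of $173,500 = $59,857.50
That is below the $87,750 minimum, so the minimum applies.

$87,750.00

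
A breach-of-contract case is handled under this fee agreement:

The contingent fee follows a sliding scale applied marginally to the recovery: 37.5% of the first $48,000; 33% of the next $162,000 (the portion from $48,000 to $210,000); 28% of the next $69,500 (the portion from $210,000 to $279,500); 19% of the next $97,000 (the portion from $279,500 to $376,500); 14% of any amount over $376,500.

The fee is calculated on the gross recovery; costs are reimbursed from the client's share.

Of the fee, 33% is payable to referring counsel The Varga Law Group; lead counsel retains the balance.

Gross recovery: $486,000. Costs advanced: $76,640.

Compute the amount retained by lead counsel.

$83,535.60

Fee base is the gross recovery, $486,000; costs are reimbursed separately.
First $48,000 at 37.5% = $18,000.00
Next $162,000 at 33% = $53,460.00
Next $69,500 at 28% = $19,460.00
Next $97,000 at 19% = $18,430.00
Remaining $109,500 at 14% = $15,330.00
Fee: $18,000.00 + $53,460.00 + $19,460.00 + $18,430.00 + $15,330.00 = $124,680.00
Referral share: 33% of $124,680.00 = $41,144.40; lead counsel retains $124,680.00 − $41,144.40 = $83,535.60.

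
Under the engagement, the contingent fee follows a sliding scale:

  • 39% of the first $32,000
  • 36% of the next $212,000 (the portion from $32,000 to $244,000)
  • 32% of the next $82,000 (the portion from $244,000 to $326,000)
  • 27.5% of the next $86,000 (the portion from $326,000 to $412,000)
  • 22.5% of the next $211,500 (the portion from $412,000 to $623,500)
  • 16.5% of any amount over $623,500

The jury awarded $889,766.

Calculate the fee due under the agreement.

$230,211.39

First $32,000 at 39% = $12,480.00
Next $212,000 at 36% = $76,320.00
Next $82,000 at 32% = $26,240.00
Next $86,000 at 27.5% = $23,650.00
Next $211,500 at 22.5% = $47,587.50
Remaining $266,266 at 16.5% = $43,933.89
Fee: $12,480.00 + $76,320.00 + $26,240.00 + $23,650.00 + $47,587.50 + $43,933.89 = $230,211.39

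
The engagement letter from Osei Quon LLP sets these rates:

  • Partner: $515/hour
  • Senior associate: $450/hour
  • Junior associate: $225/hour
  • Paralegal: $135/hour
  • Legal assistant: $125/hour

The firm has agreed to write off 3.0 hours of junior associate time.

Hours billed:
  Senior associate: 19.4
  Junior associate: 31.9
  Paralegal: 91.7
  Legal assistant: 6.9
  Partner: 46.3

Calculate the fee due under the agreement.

$52,319.00

Partner: 46.3 × $515 = $23,844.50
Senior associate: 19.4 × $450 = $8,730.00
Junior associate: 31.9 × $225 = $7,177.50
Paralegal: 91.7 × $135 = $12,379.50
Legal assistant: 6.9 × $125 = $862.50
Subtotal: $52,994.00
Write-off: 3.0 × $225 = $675.00
Total: $52,994.00 − $675.00 = $52,319.00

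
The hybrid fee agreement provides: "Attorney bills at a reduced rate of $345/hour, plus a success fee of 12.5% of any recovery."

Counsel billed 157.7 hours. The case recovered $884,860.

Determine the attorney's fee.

$165,014.00

Hourly: 157.7 × $345 = $54,406.50
Success fee: 12.5% of $884,860 = $110,607.50
Total: $54,406.50 + $110,607.50 = $165,014.00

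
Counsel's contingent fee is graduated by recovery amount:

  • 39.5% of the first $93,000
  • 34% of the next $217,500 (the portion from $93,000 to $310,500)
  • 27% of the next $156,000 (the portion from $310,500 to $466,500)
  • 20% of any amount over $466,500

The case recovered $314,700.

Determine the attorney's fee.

First $93,000 at 39.5% = $36,735.00
Next $217,500 at 34% = $73,950.00
Remaining $4,200 at 27% = $1,134.00
Fee: $36,735.00 + $73,950.00 + $1,134.00 = $111,819.00

$111,819.00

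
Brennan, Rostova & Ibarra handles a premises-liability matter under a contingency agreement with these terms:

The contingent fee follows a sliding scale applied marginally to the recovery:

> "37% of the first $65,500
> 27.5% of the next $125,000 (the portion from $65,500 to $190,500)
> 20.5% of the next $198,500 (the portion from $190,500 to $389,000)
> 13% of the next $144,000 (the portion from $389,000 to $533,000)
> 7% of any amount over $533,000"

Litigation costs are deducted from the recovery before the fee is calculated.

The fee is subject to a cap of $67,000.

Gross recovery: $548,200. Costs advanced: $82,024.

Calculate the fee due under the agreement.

$67,000.00

Fee base (net of costs): $548,200 − $82,024 = $466,176
First $65,500 at 37% = $24,235.00
Next $125,000 at 27.5% = $34,375.00
Next $198,500 at 20.5% = $40,692.50
Remaining $77,176 at 13% = $10,032.88
Fee: $24,235.00 + $34,375.00 + $40,692.50 + $10,032.88 = $109,335.38
$109,335.38 exceeds the $67,000 cap, so the fee is capped at $67,000.00.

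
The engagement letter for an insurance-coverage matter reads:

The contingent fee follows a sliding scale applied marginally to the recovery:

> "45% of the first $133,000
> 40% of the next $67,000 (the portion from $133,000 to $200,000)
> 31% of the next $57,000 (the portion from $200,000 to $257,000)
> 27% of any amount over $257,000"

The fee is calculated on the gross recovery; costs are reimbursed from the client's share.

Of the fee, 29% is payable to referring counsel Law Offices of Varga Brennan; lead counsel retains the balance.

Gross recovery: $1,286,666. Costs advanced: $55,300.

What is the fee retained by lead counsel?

Fee base is the gross recovery, $1,286,666; costs are reimbursed separately.
First $133,000 at 45% = $59,850.00
Next $67,000 at 40% = $26,800.00
Next $57,000 at 31% = $17,670.00
Remaining $1,029,666 at 27% = $278,009.82
Fee: $59,850.00 + $26,800.00 + $17,670.00 + $278,009.82 = $382,329.82
Referral share: 29% of $382,329.82 = $110,875.65; lead counsel retains $382,329.82 − $110,875.65 = $271,454.17.

$271,454.17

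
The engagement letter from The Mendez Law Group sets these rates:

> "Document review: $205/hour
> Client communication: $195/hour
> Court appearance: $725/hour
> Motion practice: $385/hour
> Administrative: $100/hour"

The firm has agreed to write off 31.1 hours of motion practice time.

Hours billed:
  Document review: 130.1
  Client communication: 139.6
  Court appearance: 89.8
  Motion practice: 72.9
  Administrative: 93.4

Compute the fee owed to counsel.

$144,430.50

Document review: 130.1 × $205 = $26,670.50
Client communication: 139.6 × $195 = $27,222.00
Court appearance: 89.8 × $725 = $65,105.00
Motion practice: 72.9 × $385 = $28,066.50
Administrative: 93.4 × $100 = $9,340.00
Subtotal: $156,404.00
Write-off: 31.1 × $385 = $11,973.50
Total: $156,404.00 − $11,973.50 = $144,430.50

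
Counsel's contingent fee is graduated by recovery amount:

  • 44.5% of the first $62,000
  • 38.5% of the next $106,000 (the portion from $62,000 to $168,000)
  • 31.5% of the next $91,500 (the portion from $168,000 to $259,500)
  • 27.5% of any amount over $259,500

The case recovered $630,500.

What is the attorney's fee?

First $62,000 at 44.5% = $27,590.00
Next $106,000 at 38.5% = $40,810.00
Next $91,500 at 31.5% = $28,822.50
Remaining $371,000 at 27.5% = $102,025.00
Fee: $27,590.00 + $40,810.00 + $28,822.50 + $102,025.00 = $199,247.50

$199,247.50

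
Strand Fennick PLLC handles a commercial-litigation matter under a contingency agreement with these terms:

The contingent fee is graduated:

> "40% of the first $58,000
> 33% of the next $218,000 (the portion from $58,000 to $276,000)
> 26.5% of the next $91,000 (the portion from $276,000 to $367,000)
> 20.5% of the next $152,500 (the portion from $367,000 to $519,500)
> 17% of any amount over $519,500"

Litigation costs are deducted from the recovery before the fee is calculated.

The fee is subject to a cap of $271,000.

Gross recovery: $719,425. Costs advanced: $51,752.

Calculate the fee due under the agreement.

$175,706.91

Fee base (net of costs): $719,425 − $51,752 = $667,673
First $58,000 at 40% = $23,200.00
Next $218,000 at 33% = $71,940.00
Next $91,000 at 26.5% = $24,115.00
Next $152,500 at 20.5% = $31,262.50
Remaining $148,173 at 17% = $25,189.41
Fee: $23,200.00 + $71,940.00 + $24,115.00 + $31,262.50 + $25,189.41 = $175,706.91
$175,706.91 is under the $271,000 cap.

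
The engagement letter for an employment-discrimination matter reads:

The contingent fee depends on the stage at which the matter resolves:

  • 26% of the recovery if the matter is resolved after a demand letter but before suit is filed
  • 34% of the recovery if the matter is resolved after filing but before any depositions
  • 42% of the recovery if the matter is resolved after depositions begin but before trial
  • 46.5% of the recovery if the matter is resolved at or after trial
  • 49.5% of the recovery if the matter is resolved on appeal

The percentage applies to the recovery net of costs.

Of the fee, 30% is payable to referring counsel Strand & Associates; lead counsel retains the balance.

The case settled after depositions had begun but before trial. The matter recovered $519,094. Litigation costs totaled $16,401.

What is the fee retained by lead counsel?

$147,791.74

Fee base (net of costs): $519,094 − $16,401 = $502,693
The matter settled after depositions had begun but before trial, so the 42% rate applies.
$502,693 × 42% = $211,131.06
Referral share: 30% of $211,131.06 = $63,339.32; lead counsel retains $211,131.06 − $63,339.32 = $147,791.74.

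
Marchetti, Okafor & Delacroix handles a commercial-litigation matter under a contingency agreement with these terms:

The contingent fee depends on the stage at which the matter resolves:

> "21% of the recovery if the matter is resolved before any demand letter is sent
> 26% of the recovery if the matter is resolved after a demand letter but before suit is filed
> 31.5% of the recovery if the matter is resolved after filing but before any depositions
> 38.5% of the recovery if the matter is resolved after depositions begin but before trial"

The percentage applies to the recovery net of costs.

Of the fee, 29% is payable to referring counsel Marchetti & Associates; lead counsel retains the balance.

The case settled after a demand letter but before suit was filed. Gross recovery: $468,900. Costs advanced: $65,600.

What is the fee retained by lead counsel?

$74,449.18

Fee base (net of costs): $468,900 − $65,600 = $403,300
The matter settled after a demand letter but before suit was filed, so the 26% rate applies.
$403,300 × 26% = $104,858.00
Referral share: 29% of $104,858.00 = $30,408.82; lead counsel retains $104,858.00 − $30,408.82 = $74,449.18.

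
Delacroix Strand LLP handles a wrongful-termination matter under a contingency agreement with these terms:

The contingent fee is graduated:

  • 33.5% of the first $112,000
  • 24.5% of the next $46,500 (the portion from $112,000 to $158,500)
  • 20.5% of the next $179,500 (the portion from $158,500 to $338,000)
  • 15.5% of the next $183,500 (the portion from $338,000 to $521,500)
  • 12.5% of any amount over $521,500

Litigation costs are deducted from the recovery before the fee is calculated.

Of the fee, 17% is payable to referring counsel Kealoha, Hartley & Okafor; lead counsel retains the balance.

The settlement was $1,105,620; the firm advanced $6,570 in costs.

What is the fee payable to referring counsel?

$31,678.86

Fee base (net of costs): $1,105,620 − $6,570 = $1,099,050
First $112,000 at 33.5% = $37,520.00
Next $46,500 at 24.5% = $11,392.50
Next $179,500 at 20.5% = $36,797.50
Next $183,500 at 15.5% = $28,442.50
Remaining $577,550 at 12.5% = $72,193.75
Fee: $37,520.00 + $11,392.50 + $36,797.50 + $28,442.50 + $72,193.75 = $186,346.25
Referral share: 17% of $186,346.25 = $31,678.86; lead counsel retains $186,346.25 − $31,678.86 = $154,667.39.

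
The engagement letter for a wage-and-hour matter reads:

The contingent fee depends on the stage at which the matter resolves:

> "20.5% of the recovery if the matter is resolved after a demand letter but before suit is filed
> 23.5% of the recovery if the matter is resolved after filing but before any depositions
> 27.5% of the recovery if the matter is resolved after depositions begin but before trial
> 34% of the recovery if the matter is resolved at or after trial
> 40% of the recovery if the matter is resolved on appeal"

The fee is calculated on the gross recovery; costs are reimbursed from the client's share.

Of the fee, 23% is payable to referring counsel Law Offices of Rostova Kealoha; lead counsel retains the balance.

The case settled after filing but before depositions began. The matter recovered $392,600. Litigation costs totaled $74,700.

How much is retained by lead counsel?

$71,040.97

Fee base is the gross recovery, $392,600; costs are reimbursed separately.
The matter settled after filing but before depositions began, so the 23.5% rate applies.
$392,600 × 23.5% = $92,261.00
Referral share: 23% of $92,261.00 = $21,220.03; lead counsel retains $92,261.00 − $21,220.03 = $71,040.97.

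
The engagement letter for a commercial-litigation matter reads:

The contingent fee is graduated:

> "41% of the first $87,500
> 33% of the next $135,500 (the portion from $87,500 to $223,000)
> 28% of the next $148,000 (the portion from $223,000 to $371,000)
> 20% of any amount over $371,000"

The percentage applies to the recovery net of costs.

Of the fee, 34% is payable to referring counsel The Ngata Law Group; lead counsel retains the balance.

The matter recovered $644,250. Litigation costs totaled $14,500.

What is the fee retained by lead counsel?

Fee base (net of costs): $644,250 − $14,500 = $629,750
First $87,500 at 41% = $35,875.00
Next $135,500 at 33% = $44,715.00
Next $148,000 at 28% = $41,440.00
Remaining $258,750 at 20% = $51,750.00
Fee: $35,875.00 + $44,715.00 + $41,440.00 + $51,750.00 = $173,780.00
Referral share: 34% of $173,780.00 = $59,085.20; lead counsel retains $173,780.00 − $59,085.20 = $114,694.80.

$114,694.80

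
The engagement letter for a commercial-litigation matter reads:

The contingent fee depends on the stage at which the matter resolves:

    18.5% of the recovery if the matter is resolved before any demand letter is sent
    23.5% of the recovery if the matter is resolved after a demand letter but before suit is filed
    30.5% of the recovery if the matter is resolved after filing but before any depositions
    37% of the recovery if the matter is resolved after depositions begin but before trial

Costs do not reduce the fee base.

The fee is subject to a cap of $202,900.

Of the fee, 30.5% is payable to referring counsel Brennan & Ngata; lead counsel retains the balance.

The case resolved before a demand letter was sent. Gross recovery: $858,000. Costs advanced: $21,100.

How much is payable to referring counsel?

Fee base is the gross recovery, $858,000; costs are reimbursed separately.
The matter resolved before a demand letter was sent, so the 18.5% rate applies.
$858,000 × 18.5% = $158,730.00
$158,730.00 is under the $202,900 cap.
Referral share: 30.5% of $158,730.00 = $48,412.65; lead counsel retains $158,730.00 − $48,412.65 = $110,317.35.

$48,412.65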